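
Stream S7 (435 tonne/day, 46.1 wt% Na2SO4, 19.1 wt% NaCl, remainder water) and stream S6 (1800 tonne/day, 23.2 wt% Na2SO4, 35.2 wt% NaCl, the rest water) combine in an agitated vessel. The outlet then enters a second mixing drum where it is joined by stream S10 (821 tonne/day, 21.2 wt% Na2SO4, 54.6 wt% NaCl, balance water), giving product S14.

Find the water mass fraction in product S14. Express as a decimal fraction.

Overall, product flow = 3056 tonne/day.
water in = 435×0.348 + 1800×0.416 + 821×0.242 = 1098.9 tonne/day.
water fraction in S14 = 0.3596.

0.3596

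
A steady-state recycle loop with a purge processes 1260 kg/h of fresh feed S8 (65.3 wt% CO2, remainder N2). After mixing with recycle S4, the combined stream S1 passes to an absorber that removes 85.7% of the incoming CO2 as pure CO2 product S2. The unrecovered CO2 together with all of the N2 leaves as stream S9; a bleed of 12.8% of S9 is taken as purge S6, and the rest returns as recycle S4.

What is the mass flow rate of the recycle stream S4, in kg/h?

3096 kg/h

N2 enters only via S8 and leaves only via the purge: 1260×0.347 = 0.128×(N2 in S9), and the absorber passes all N2, so N2 in S1 = N2 in S9 = 3415.8 kg/h.
CO2 in S1: m_A = 1260×0.653 + (1−0.128)·(1−0.857)·m_A, so m_A = 822.78/0.8753 = 939.99 kg/h.
S9 = (1−0.857)×939.99 + 3415.8 = 3550.2 kg/h.
Recycle S4 = (1−0.128)×3550.2 = 3095.8 kg/h.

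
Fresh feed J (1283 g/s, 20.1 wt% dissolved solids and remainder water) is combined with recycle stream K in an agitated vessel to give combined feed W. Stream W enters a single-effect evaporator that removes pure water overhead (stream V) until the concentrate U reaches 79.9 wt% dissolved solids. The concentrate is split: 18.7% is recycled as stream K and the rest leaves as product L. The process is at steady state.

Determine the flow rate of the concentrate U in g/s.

397 g/s

Overall dissolved solids balance (none leaves overhead): dissolved solids in fresh feed = dissolved solids in product, i.e. 1283×0.201 = (1−0.187)·U·0.799.
U = 257.88/(0.799×0.813) = 397 g/s.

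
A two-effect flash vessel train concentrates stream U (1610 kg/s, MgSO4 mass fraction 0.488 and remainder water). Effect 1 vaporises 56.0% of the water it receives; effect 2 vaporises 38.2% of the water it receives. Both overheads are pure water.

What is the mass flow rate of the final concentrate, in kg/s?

water in feed = 1610×0.512 = 824.32 kg/s.
After stage 1: water left = (1−0.560)×824.32 = 362.7; stream total = 1148.4 kg/s.
After stage 2: water left = (1−0.382)×362.7 = 224.15; final concentrate = 1009.8 kg/s.

1010 kg/s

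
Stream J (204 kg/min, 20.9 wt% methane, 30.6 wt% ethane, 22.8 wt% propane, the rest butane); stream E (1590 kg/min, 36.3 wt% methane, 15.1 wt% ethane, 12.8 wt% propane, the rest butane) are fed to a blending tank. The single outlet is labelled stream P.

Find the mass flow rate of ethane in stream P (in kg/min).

302.5 kg/min

ethane out = ethane in = 204×0.306 + 1590×0.151 = 302.51 kg/min.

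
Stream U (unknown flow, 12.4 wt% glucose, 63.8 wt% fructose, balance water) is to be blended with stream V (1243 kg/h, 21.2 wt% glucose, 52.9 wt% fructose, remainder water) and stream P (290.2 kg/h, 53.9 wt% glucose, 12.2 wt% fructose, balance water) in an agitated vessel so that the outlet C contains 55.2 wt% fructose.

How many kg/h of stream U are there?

1783 kg/h

Let U be the unknown flow. Total out = 1533.2 + U.
fructose balance: 692.95 + 0.638·U = 0.552·(1533.2 + U)
(0.638 − 0.552)·U = 0.552×1533.2 − 692.95 = 153.38
U = 153.38 / 0.086 = 1783.4 kg/h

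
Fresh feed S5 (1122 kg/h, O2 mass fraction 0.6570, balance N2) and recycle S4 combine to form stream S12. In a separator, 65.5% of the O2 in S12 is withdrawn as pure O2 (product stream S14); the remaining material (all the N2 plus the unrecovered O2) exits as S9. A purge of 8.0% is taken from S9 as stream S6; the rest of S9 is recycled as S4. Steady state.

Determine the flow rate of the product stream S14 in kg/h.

O2 in S12: m_A = 1122×0.657 + (1−0.080)·(1−0.655)·m_A, so m_A = 737.15/0.6826 = 1079.9 kg/h.
Product S14 = 0.655×1079.9 = 707.35 kg/h.

707.3 kg/h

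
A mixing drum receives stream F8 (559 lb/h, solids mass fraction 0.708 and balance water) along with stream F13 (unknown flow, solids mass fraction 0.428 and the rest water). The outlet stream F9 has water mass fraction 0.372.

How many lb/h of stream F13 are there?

Let F13 be the unknown flow. Total out = 559 + F13.
water balance: 163.23 + 0.572·F13 = 0.372·(559 + F13)
(0.572 − 0.372)·F13 = 0.372×559 − 163.23 = 44.72
F13 = 44.72 / 0.200 = 223.6 lb/h

223.6 lb/h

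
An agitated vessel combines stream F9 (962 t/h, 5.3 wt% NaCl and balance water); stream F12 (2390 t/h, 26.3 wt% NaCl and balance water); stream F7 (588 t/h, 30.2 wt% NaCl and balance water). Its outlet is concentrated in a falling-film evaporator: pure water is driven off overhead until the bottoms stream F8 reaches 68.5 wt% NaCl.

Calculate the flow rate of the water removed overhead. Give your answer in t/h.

2689 t/h

NaCl entering = 962×0.053 + 2390×0.263 + 588×0.302 = 857.13 t/h.
All NaCl reports to F8, so F8 = 857.13/0.685 = 1251.3 t/h.
Total feed = 3940 t/h; overhead = 3940 − 1251.3 = 2688.7 t/h.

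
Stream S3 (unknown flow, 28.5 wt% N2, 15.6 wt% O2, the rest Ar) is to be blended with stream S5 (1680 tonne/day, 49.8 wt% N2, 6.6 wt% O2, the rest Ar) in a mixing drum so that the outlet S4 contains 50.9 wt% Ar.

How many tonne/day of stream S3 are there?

2453 tonne/day

Let S3 be the unknown flow. Total out = 1680 + S3.
Ar balance: 732.48 + 0.559·S3 = 0.509·(1680 + S3)
(0.559 − 0.509)·S3 = 0.509×1680 − 732.48 = 122.64
S3 = 122.64 / 0.050 = 2452.8 tonne/day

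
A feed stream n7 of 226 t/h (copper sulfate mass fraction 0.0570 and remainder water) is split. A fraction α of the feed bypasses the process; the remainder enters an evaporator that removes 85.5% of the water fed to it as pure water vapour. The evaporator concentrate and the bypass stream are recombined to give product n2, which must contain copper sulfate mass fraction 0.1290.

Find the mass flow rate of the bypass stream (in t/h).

All 226×0.057 = 12.882 t/h of copper sulfate reaches n2, so n2 = 12.882/0.129 = 99.86 t/h and vapour = 126.14 t/h.
The evaporator receives (1−α)·226 of feed at 0.943 water and removes 0.855 of that water:
0.855×0.943×(1−α)×226 = 126.14
(1−α) = 126.14/182.22 = 0.6923;  α = 0.3077.
Bypass flow = 0.3077×226 = 69.551 t/h.

69.55 t/h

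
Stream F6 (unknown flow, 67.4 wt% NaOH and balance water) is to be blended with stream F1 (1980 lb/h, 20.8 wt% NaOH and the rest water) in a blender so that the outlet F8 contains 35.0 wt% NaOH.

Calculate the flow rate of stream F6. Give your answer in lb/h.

867.8 lb/h

Let F6 be the unknown flow. Total out = 1980 + F6.
NaOH balance: 411.84 + 0.674·F6 = 0.350·(1980 + F6)
(0.674 − 0.350)·F6 = 0.350×1980 − 411.84 = 281.16
F6 = 281.16 / 0.324 = 867.78 lb/h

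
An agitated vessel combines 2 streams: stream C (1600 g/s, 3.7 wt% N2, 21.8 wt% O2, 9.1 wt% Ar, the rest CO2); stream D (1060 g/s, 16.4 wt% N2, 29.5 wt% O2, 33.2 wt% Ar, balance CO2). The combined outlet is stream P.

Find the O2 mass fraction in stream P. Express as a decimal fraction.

Total flow out = 1600 + 1060 = 2660 g/s.
O2 in = 1600×0.218 + 1060×0.295 = 661.5 g/s.
O2 mass fraction in P = 661.5/2660 = 0.249.

0.249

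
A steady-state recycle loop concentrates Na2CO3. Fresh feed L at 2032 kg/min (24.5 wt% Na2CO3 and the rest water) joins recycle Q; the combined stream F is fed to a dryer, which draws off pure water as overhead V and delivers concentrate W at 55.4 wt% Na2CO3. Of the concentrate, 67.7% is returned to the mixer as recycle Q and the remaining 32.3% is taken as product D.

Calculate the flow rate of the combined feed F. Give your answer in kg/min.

Overall Na2CO3 balance (none leaves overhead): Na2CO3 in fresh feed = Na2CO3 in product, i.e. 2032×0.245 = (1−0.677)·W·0.554.
W = 497.84/(0.554×0.323) = 2782.1 kg/min.
Recycle Q = 0.677×2782.1 = 1883.5 kg/min.
Combined feed F = 2032 + 1883.5 = 3915.5 kg/min.

3916 kg/min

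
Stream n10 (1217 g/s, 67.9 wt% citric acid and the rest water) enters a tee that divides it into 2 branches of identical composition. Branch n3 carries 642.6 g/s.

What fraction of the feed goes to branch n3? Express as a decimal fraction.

Fraction to n3 = 642.6/1217 = 0.5280.

0.528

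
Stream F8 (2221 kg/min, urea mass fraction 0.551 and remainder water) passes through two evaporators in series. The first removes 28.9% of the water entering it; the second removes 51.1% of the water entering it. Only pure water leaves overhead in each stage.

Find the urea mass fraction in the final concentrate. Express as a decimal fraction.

water in feed = 2221×0.449 = 997.23 kg/min.
After stage 1: water left = (1−0.289)×997.23 = 709.03; stream total = 1932.8 kg/min.
After stage 2: water left = (1−0.511)×709.03 = 346.72; final concentrate = 1570.5 kg/min.
urea fraction = 1223.8/1570.5 = 0.779.

0.779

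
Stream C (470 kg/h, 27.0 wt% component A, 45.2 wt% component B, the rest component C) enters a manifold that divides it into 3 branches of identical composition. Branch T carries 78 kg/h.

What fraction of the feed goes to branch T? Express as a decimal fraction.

0.166

Fraction to T = 78/470 = 0.1660.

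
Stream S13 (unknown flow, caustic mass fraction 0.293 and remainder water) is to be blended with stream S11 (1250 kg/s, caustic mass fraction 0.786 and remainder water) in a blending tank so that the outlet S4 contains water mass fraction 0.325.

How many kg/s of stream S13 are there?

363.2 kg/s

Let S13 be the unknown flow. Total out = 1250 + S13.
water balance: 267.5 + 0.707·S13 = 0.325·(1250 + S13)
(0.707 − 0.325)·S13 = 0.325×1250 − 267.5 = 138.75
S13 = 138.75 / 0.382 = 363.22 kg/s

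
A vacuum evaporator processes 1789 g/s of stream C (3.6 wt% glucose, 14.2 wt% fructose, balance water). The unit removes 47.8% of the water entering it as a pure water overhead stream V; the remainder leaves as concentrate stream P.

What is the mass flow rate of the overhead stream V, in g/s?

water entering = 1789×0.822 = 1470.6 g/s; overhead removed = 0.478×1470.6 = 702.93 g/s.

702.9 g/s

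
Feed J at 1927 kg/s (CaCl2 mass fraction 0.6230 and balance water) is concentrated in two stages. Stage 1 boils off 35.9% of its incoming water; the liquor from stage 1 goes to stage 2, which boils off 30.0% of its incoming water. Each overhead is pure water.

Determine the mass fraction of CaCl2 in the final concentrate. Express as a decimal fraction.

water in feed = 1927×0.377 = 726.48 kg/s.
After stage 1: water left = (1−0.359)×726.48 = 465.67; stream total = 1666.2 kg/s.
After stage 2: water left = (1−0.300)×465.67 = 325.97; final concentrate = 1526.5 kg/s.
CaCl2 fraction = 1200.5/1526.5 = 0.7865.

0.7865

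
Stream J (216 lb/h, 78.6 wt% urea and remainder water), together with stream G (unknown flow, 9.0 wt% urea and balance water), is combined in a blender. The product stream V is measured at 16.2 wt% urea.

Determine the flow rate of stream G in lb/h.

1872 lb/h

Let G be the unknown flow. Total out = 216 + G.
urea balance: 169.78 + 0.090·G = 0.162·(216 + G)
(0.090 − 0.162)·G = 0.162×216 − 169.78 = -134.78
G = -134.78 / -0.072 = 1872 lb/h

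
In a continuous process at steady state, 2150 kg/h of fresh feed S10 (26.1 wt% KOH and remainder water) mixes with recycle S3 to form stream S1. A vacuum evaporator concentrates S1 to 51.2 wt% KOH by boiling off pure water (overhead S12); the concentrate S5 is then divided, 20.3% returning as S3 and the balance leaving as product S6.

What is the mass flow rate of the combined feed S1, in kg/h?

Overall KOH balance (none leaves overhead): KOH in fresh feed = KOH in product, i.e. 2150×0.261 = (1−0.203)·S5·0.512.
S5 = 561.15/(0.512×0.797) = 1375.2 kg/h.
Recycle S3 = 0.203×1375.2 = 279.16 kg/h.
Combined feed S1 = 2150 + 279.16 = 2429.2 kg/h.

2429 kg/h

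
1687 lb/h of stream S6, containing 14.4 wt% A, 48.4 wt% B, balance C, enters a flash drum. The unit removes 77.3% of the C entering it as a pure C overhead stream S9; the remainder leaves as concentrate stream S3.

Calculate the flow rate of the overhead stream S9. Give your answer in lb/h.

C entering = 1687×0.372 = 627.56 lb/h; overhead removed = 0.773×627.56 = 485.11 lb/h.

485.1 lb/h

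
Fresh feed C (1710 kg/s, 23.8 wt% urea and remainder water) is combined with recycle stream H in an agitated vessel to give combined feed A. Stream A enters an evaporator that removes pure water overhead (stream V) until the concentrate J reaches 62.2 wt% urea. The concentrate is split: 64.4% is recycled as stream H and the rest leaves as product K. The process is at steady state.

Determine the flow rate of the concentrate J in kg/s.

Overall urea balance (none leaves overhead): urea in fresh feed = urea in product, i.e. 1710×0.238 = (1−0.644)·J·0.622.
J = 406.98/(0.622×0.356) = 1837.9 kg/s.

1838 kg/s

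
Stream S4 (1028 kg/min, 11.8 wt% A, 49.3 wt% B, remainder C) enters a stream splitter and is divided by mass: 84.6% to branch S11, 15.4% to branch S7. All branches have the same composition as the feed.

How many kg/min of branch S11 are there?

Branch S11 flow = 0.846×1028 = 869.69 kg/min.

869.7 kg/min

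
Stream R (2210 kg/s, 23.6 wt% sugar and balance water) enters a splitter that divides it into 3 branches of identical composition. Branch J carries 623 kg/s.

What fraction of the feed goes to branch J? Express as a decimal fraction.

Fraction to J = 623/2210 = 0.2819.

0.282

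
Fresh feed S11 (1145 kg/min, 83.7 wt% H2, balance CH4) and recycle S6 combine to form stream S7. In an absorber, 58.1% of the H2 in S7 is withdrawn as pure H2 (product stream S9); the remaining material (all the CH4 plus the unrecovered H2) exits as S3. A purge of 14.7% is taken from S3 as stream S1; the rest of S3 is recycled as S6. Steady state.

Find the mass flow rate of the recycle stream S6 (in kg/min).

CH4 enters only via S11 and leaves only via the purge: 1145×0.163 = 0.147×(CH4 in S3), and the absorber passes all CH4, so CH4 in S7 = CH4 in S3 = 1269.6 kg/min.
H2 in S7: m_A = 1145×0.837 + (1−0.147)·(1−0.581)·m_A, so m_A = 958.37/0.6426 = 1491.4 kg/min.
S3 = (1−0.581)×1491.4 + 1269.6 = 1894.5 kg/min.
Recycle S6 = (1−0.147)×1894.5 = 1616 kg/min.

1616 kg/min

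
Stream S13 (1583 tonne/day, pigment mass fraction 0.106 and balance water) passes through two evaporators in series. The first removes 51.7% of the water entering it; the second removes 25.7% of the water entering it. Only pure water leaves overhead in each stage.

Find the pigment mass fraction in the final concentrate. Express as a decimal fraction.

water in feed = 1583×0.894 = 1415.2 tonne/day.
After stage 1: water left = (1−0.517)×1415.2 = 683.54; stream total = 851.34 tonne/day.
After stage 2: water left = (1−0.257)×683.54 = 507.87; final concentrate = 675.67 tonne/day.
pigment fraction = 167.8/675.67 = 0.248.

0.248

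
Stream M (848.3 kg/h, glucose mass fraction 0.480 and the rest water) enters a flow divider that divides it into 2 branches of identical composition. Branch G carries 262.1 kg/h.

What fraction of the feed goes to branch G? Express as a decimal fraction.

0.309

Fraction to G = 262.1/848.3 = 0.3090.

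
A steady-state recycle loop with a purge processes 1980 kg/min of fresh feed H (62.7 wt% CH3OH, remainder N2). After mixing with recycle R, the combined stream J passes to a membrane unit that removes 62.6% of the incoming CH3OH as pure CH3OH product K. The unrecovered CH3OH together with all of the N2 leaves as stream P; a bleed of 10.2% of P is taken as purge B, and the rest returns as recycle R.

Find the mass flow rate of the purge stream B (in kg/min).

N2 enters only via H and leaves only via the purge: 1980×0.373 = 0.102×(N2 in P), and the membrane unit passes all N2, so N2 in J = N2 in P = 7240.6 kg/min.
CH3OH in J: m_A = 1980×0.627 + (1−0.102)·(1−0.626)·m_A, so m_A = 1241.5/0.6641 = 1869.3 kg/min.
P = (1−0.626)×1869.3 + 7240.6 = 7939.7 kg/min.
Purge B = 0.102×7939.7 = 809.85 kg/min.

809.8 kg/min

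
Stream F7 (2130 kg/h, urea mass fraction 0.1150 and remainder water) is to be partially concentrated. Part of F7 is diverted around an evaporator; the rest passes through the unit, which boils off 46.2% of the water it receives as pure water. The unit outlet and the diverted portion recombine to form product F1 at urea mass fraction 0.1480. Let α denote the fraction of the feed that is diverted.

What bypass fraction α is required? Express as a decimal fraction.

All 2130×0.115 = 244.95 kg/h of urea reaches F1, so F1 = 244.95/0.148 = 1655.1 kg/h and vapour = 474.93 kg/h.
The evaporator receives (1−α)·2130 of feed at 0.885 water and removes 0.462 of that water:
0.462×0.885×(1−α)×2130 = 474.93
(1−α) = 474.93/870.89 = 0.5453;  α = 0.4547.

0.455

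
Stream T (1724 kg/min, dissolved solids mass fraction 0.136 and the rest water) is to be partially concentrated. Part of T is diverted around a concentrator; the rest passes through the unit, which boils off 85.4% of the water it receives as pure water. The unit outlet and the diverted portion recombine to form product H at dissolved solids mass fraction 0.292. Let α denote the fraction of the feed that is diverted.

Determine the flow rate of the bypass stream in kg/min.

475.7 kg/min

All 1724×0.136 = 234.46 kg/min of dissolved solids reaches H, so H = 234.46/0.292 = 802.96 kg/min and vapour = 921.04 kg/min.
The evaporator receives (1−α)·1724 of feed at 0.864 water and removes 0.854 of that water:
0.854×0.864×(1−α)×1724 = 921.04
(1−α) = 921.04/1272.1 = 0.7241;  α = 0.2759.
Bypass flow = 0.2759×1724 = 475.73 kg/min.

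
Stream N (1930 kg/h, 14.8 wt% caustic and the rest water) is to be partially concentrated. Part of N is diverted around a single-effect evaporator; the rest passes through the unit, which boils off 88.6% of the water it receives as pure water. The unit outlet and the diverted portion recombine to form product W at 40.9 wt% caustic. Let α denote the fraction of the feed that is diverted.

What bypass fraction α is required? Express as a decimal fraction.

All 1930×0.148 = 285.64 kg/h of caustic reaches W, so W = 285.64/0.409 = 698.39 kg/h and vapour = 1231.6 kg/h.
The evaporator receives (1−α)·1930 of feed at 0.852 water and removes 0.886 of that water:
0.886×0.852×(1−α)×1930 = 1231.6
(1−α) = 1231.6/1456.9 = 0.8454;  α = 0.1546.

0.155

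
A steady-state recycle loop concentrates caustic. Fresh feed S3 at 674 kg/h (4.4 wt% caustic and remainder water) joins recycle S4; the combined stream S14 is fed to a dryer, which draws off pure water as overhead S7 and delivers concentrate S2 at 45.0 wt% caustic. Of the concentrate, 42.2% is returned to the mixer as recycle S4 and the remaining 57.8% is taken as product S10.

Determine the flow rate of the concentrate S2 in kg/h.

114 kg/h

Overall caustic balance (none leaves overhead): caustic in fresh feed = caustic in product, i.e. 674×0.044 = (1−0.422)·S2·0.450.
S2 = 29.656/(0.450×0.578) = 114.02 kg/h.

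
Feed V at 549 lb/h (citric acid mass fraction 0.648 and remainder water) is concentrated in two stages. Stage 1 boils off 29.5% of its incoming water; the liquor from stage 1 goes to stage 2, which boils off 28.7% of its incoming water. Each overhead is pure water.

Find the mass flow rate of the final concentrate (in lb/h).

452.9 lb/h

water in feed = 549×0.352 = 193.25 lb/h.
After stage 1: water left = (1−0.295)×193.25 = 136.24; stream total = 491.99 lb/h.
After stage 2: water left = (1−0.287)×136.24 = 97.139; final concentrate = 452.89 lb/h.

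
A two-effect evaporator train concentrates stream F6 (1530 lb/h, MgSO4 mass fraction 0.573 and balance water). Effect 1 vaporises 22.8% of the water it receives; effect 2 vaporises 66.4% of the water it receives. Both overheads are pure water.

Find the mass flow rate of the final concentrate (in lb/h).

water in feed = 1530×0.427 = 653.31 lb/h.
After stage 1: water left = (1−0.228)×653.31 = 504.36; stream total = 1381 lb/h.
After stage 2: water left = (1−0.664)×504.36 = 169.46; final concentrate = 1046.2 lb/h.

1046 lb/h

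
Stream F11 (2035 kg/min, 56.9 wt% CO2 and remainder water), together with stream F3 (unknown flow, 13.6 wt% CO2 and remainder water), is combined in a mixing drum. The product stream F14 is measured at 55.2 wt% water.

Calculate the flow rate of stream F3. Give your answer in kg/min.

Let F3 be the unknown flow. Total out = 2035 + F3.
water balance: 877.09 + 0.864·F3 = 0.552·(2035 + F3)
(0.864 − 0.552)·F3 = 0.552×2035 − 877.09 = 246.24
F3 = 246.24 / 0.312 = 789.21 kg/min

789.2 kg/min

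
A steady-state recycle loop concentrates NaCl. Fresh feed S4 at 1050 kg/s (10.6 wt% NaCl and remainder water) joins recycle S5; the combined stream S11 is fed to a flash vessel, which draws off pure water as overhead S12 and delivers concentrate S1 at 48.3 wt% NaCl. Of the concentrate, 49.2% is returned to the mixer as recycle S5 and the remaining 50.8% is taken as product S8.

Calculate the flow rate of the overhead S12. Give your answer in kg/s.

Overall NaCl balance (none leaves overhead): NaCl in fresh feed = NaCl in product, i.e. 1050×0.106 = (1−0.492)·S1·0.483.
S1 = 111.3/(0.483×0.508) = 453.61 kg/s.
Recycle S5 = 0.492×453.61 = 223.18 kg/s.
Combined feed S11 = 1050 + 223.18 = 1273.2 kg/s.
Overhead S12 = S11 − S1 = 1273.2 − 453.61 = 819.57 kg/s.

819.6 kg/s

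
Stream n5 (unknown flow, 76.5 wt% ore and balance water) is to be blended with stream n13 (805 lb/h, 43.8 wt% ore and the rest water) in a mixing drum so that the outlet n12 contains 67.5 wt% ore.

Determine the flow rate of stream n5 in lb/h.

Let n5 be the unknown flow. Total out = 805 + n5.
ore balance: 352.59 + 0.765·n5 = 0.675·(805 + n5)
(0.765 − 0.675)·n5 = 0.675×805 − 352.59 = 190.79
n5 = 190.79 / 0.090 = 2119.8 lb/h

2120 lb/h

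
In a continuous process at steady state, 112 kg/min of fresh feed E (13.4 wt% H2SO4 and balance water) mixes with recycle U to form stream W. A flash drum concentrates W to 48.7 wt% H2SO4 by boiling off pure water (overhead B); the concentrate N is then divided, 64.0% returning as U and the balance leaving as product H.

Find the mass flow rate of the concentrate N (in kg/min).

85.6 kg/min

Overall H2SO4 balance (none leaves overhead): H2SO4 in fresh feed = H2SO4 in product, i.e. 112×0.134 = (1−0.640)·N·0.487.
N = 15.008/(0.487×0.360) = 85.603 kg/min.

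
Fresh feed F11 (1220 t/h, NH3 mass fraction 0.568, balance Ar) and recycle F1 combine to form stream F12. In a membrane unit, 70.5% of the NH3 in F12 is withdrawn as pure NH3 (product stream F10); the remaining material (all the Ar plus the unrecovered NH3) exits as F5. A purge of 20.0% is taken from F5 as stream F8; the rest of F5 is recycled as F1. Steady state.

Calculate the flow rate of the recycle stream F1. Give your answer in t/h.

Ar enters only via F11 and leaves only via the purge: 1220×0.432 = 0.200×(Ar in F5), and the membrane unit passes all Ar, so Ar in F12 = Ar in F5 = 2635.2 t/h.
NH3 in F12: m_A = 1220×0.568 + (1−0.200)·(1−0.705)·m_A, so m_A = 692.96/0.7640 = 907.02 t/h.
F5 = (1−0.705)×907.02 + 2635.2 = 2902.8 t/h.
Recycle F1 = (1−0.200)×2902.8 = 2322.2 t/h.

2322 t/h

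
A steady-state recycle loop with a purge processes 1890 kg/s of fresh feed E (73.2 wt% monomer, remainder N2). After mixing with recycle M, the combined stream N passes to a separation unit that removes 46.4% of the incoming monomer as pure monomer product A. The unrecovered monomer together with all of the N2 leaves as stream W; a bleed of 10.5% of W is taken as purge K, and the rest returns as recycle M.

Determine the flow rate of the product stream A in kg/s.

1234 kg/s

monomer in N: m_A = 1890×0.732 + (1−0.105)·(1−0.464)·m_A, so m_A = 1383.5/0.5203 = 2659.1 kg/s.
Product A = 0.464×2659.1 = 1233.8 kg/s.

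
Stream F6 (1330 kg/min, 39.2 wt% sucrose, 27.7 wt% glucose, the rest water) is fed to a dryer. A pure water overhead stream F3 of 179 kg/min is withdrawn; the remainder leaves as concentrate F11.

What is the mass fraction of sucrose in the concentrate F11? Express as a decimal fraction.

0.453

sucrose is not removed: 1330×0.392 = 521.36 kg/min of sucrose enters F11.
Concentrate = 1330 − 179 = 1151 kg/min.
Mass fraction = 521.36/1151 = 0.453.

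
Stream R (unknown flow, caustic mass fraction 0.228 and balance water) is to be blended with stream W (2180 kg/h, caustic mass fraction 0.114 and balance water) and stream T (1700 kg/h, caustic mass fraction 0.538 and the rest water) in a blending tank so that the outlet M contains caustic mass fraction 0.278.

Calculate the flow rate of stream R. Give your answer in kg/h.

Let R be the unknown flow. Total out = 3880 + R.
caustic balance: 1163.1 + 0.228·R = 0.278·(3880 + R)
(0.228 − 0.278)·R = 0.278×3880 − 1163.1 = -84.48
R = -84.48 / -0.050 = 1689.6 kg/h

1690 kg/h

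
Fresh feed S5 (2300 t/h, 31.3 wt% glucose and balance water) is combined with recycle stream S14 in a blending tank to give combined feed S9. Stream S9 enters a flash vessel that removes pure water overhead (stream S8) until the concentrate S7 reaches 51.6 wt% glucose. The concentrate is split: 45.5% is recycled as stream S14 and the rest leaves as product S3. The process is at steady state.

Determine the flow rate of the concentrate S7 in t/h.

2560 t/h

Overall glucose balance (none leaves overhead): glucose in fresh feed = glucose in product, i.e. 2300×0.313 = (1−0.455)·S7·0.516.
S7 = 719.9/(0.516×0.545) = 2559.9 t/h.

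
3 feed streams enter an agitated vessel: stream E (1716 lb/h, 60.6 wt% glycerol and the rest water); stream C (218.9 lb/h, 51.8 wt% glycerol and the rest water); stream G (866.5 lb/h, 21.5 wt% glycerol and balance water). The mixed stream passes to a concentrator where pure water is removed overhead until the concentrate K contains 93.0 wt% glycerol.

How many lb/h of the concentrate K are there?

glycerol entering = 1716×0.606 + 218.9×0.518 + 866.5×0.215 = 1339.6 lb/h.
All glycerol reports to K, so K = 1339.6/0.930 = 1440.4 lb/h.

1440 lb/h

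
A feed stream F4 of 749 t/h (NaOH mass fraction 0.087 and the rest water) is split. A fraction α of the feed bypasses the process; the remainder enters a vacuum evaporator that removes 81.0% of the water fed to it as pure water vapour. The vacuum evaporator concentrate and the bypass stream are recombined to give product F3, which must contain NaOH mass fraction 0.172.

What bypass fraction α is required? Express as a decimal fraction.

0.332

All 749×0.087 = 65.163 t/h of NaOH reaches F3, so F3 = 65.163/0.172 = 378.85 t/h and vapour = 370.15 t/h.
The evaporator receives (1−α)·749 of feed at 0.913 water and removes 0.810 of that water:
0.810×0.913×(1−α)×749 = 370.15
(1−α) = 370.15/553.91 = 0.6682;  α = 0.3318.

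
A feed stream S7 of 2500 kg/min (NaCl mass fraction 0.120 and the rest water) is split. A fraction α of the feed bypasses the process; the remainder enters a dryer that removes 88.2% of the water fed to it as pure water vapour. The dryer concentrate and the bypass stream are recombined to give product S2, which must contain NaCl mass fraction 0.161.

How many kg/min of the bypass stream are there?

1680 kg/min

All 2500×0.120 = 300 kg/min of NaCl reaches S2, so S2 = 300/0.161 = 1863.4 kg/min and vapour = 636.65 kg/min.
The evaporator receives (1−α)·2500 of feed at 0.880 water and removes 0.882 of that water:
0.882×0.880×(1−α)×2500 = 636.65
(1−α) = 636.65/1940.4 = 0.3281;  α = 0.6719.
Bypass flow = 0.6719×2500 = 1679.7 kg/min.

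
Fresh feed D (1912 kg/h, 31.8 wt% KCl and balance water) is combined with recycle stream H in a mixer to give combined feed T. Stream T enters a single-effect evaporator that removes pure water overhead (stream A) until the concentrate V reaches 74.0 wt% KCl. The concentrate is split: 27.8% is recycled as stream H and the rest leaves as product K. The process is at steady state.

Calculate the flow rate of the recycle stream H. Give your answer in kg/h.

Overall KCl balance (none leaves overhead): KCl in fresh feed = KCl in product, i.e. 1912×0.318 = (1−0.278)·V·0.740.
V = 608.02/(0.740×0.722) = 1138 kg/h.
Recycle H = 0.278×1138 = 316.37 kg/h.

316.4 kg/h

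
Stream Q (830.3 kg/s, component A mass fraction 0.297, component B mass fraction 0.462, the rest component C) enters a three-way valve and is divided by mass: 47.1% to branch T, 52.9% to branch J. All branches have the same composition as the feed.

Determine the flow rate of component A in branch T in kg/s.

116.1 kg/s

Branch T total = 0.471×830.3 = 391.07 kg/s.
component A in T = 0.297×391.07 = 116.15 kg/s.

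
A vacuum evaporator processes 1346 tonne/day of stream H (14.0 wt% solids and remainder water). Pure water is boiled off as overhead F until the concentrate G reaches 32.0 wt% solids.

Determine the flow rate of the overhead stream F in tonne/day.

solids is conserved: 1346×0.140 = 188.44 tonne/day all reports to the concentrate.
Concentrate = 188.44/(target fraction) = 588.88 tonne/day.
Overhead = 1346 − 588.88 = 757.12 tonne/day.

757.1 tonne/day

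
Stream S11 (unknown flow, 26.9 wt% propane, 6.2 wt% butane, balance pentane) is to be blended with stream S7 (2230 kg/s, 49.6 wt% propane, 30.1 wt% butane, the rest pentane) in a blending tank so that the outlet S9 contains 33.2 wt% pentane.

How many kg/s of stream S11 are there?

853.6 kg/s

Let S11 be the unknown flow. Total out = 2230 + S11.
pentane balance: 452.69 + 0.669·S11 = 0.332·(2230 + S11)
(0.669 − 0.332)·S11 = 0.332×2230 − 452.69 = 287.67
S11 = 287.67 / 0.337 = 853.62 kg/s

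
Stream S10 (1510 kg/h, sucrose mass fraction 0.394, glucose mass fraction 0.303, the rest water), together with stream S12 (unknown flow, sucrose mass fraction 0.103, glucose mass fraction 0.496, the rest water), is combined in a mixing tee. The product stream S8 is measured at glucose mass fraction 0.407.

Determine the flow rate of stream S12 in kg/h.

Let S12 be the unknown flow. Total out = 1510 + S12.
glucose balance: 457.53 + 0.496·S12 = 0.407·(1510 + S12)
(0.496 − 0.407)·S12 = 0.407×1510 − 457.53 = 157.04
S12 = 157.04 / 0.089 = 1764.5 kg/h

1764 kg/h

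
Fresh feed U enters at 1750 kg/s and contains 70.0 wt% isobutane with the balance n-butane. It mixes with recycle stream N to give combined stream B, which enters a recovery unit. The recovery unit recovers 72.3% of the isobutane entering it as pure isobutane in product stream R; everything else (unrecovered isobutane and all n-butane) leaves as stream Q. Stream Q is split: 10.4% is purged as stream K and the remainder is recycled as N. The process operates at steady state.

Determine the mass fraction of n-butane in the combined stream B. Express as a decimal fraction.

n-butane enters only via U and leaves only via the purge: 1750×0.300 = 0.104×(n-butane in Q), and the recovery unit passes all n-butane, so n-butane in B = n-butane in Q = 5048.1 kg/s.
isobutane in B: m_A = 1750×0.700 + (1−0.104)·(1−0.723)·m_A, so m_A = 1225/0.7518 = 1629.4 kg/s.
B = 1629.4 + 5048.1 = 6677.5 kg/s.
n-butane fraction in B = 5048.1/6677.5 = 0.756.

0.756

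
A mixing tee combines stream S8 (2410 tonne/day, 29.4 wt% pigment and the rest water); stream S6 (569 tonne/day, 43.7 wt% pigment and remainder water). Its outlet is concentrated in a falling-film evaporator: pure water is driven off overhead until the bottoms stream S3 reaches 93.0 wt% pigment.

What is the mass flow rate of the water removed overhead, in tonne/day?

1950 tonne/day

pigment entering = 2410×0.294 + 569×0.437 = 957.19 tonne/day.
All pigment reports to S3, so S3 = 957.19/0.930 = 1029.2 tonne/day.
Total feed = 2979 tonne/day; overhead = 2979 − 1029.2 = 1949.8 tonne/day.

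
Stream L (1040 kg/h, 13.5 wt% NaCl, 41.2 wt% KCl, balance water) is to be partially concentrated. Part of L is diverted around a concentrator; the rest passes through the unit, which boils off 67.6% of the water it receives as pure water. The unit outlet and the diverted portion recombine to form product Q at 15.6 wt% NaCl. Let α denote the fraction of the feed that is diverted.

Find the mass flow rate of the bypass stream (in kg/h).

582.8 kg/h

All 1040×0.135 = 140.4 kg/h of NaCl reaches Q, so Q = 140.4/0.156 = 900 kg/h and vapour = 140 kg/h.
The evaporator receives (1−α)·1040 of feed at 0.453 water and removes 0.676 of that water:
0.676×0.453×(1−α)×1040 = 140
(1−α) = 140/318.48 = 0.4396;  α = 0.5604.
Bypass flow = 0.5604×1040 = 582.82 kg/h.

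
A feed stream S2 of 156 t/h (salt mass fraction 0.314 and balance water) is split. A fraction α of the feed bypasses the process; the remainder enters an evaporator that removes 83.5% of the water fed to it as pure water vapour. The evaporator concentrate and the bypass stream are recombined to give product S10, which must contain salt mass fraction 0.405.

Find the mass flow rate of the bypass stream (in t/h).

All 156×0.314 = 48.984 t/h of salt reaches S10, so S10 = 48.984/0.405 = 120.95 t/h and vapour = 35.052 t/h.
The evaporator receives (1−α)·156 of feed at 0.686 water and removes 0.835 of that water:
0.835×0.686×(1−α)×156 = 35.052
(1−α) = 35.052/89.358 = 0.3923;  α = 0.6077.
Bypass flow = 0.6077×156 = 94.807 t/h.

94.81 t/h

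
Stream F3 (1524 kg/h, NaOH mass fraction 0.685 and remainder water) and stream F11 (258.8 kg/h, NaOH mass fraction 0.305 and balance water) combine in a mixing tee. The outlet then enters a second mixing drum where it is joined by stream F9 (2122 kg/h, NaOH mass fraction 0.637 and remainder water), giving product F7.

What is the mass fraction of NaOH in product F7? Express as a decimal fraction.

0.634

Overall, product flow = 3904.8 kg/h.
NaOH in = 1524×0.685 + 258.8×0.305 + 2122×0.637 = 2474.6 kg/h.
NaOH fraction in F7 = 0.634.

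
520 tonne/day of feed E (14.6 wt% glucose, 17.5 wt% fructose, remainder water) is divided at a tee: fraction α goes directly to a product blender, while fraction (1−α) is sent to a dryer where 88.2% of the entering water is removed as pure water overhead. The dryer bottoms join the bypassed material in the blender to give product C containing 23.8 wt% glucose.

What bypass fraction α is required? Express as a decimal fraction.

All 520×0.146 = 75.92 tonne/day of glucose reaches C, so C = 75.92/0.238 = 318.99 tonne/day and vapour = 201.01 tonne/day.
The evaporator receives (1−α)·520 of feed at 0.679 water and removes 0.882 of that water:
0.882×0.679×(1−α)×520 = 201.01
(1−α) = 201.01/311.42 = 0.6455;  α = 0.3545.

0.355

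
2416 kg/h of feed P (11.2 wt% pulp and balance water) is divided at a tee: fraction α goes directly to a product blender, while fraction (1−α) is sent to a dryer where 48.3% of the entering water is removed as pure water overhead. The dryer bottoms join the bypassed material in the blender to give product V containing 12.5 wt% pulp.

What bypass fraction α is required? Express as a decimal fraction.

0.758

All 2416×0.112 = 270.59 kg/h of pulp reaches V, so V = 270.59/0.125 = 2164.7 kg/h and vapour = 251.26 kg/h.
The evaporator receives (1−α)·2416 of feed at 0.888 water and removes 0.483 of that water:
0.483×0.888×(1−α)×2416 = 251.26
(1−α) = 251.26/1036.2 = 0.2425;  α = 0.7575.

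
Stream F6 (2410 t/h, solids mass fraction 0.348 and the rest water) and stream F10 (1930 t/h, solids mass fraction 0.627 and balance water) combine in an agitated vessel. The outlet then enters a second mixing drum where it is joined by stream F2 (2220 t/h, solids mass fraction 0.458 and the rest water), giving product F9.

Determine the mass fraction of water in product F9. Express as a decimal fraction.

Overall, product flow = 6560 t/h.
water in = 2410×0.652 + 1930×0.373 + 2220×0.542 = 3494.5 t/h.
water fraction in F9 = 0.533.

0.533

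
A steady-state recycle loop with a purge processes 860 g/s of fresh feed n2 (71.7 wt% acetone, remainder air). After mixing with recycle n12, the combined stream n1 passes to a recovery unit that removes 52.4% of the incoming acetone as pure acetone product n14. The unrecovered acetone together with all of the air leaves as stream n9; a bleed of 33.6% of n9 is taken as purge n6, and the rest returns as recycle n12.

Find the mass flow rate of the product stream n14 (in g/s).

acetone in n1: m_A = 860×0.717 + (1−0.336)·(1−0.524)·m_A, so m_A = 616.62/0.6839 = 901.58 g/s.
Product n14 = 0.524×901.58 = 472.43 g/s.

472.4 g/s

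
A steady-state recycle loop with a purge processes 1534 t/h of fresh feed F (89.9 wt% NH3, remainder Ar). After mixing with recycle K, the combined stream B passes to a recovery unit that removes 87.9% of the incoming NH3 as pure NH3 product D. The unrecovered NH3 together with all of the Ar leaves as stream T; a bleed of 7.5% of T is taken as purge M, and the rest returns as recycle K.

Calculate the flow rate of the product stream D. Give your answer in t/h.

1365 t/h

NH3 in B: m_A = 1534×0.899 + (1−0.075)·(1−0.879)·m_A, so m_A = 1379.1/0.8881 = 1552.9 t/h.
Product D = 0.879×1552.9 = 1365 t/h.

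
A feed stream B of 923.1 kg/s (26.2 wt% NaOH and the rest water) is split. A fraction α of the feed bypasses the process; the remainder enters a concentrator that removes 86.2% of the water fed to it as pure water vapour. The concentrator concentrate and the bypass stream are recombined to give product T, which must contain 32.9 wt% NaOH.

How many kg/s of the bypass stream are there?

627.6 kg/s

All 923.1×0.262 = 241.85 kg/s of NaOH reaches T, so T = 241.85/0.329 = 735.11 kg/s and vapour = 187.99 kg/s.
The evaporator receives (1−α)·923.1 of feed at 0.738 water and removes 0.862 of that water:
0.862×0.738×(1−α)×923.1 = 187.99
(1−α) = 187.99/587.24 = 0.3201;  α = 0.6799.
Bypass flow = 0.6799×923.1 = 627.6 kg/s.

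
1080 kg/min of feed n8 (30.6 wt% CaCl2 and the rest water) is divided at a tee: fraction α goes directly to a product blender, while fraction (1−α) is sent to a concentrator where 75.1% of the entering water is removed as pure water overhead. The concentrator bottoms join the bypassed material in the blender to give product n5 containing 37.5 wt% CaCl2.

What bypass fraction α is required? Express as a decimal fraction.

All 1080×0.306 = 330.48 kg/min of CaCl2 reaches n5, so n5 = 330.48/0.375 = 881.28 kg/min and vapour = 198.72 kg/min.
The evaporator receives (1−α)·1080 of feed at 0.694 water and removes 0.751 of that water:
0.751×0.694×(1−α)×1080 = 198.72
(1−α) = 198.72/562.89 = 0.3530;  α = 0.6470.

0.647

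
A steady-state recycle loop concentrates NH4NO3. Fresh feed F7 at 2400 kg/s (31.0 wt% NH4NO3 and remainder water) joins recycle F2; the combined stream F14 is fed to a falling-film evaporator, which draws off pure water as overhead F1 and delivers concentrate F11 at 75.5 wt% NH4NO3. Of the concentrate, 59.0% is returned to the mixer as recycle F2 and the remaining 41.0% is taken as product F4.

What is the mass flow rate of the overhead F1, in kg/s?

Overall NH4NO3 balance (none leaves overhead): NH4NO3 in fresh feed = NH4NO3 in product, i.e. 2400×0.310 = (1−0.590)·F11·0.755.
F11 = 744/(0.755×0.410) = 2403.5 kg/s.
Recycle F2 = 0.590×2403.5 = 1418.1 kg/s.
Combined feed F14 = 2400 + 1418.1 = 3818.1 kg/s.
Overhead F1 = F14 − F11 = 3818.1 − 2403.5 = 1414.6 kg/s.

1415 kg/s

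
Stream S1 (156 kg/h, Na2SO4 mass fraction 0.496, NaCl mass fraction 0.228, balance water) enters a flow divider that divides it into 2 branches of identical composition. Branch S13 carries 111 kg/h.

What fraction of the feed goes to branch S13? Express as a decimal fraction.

0.712

Fraction to S13 = 111/156 = 0.7115.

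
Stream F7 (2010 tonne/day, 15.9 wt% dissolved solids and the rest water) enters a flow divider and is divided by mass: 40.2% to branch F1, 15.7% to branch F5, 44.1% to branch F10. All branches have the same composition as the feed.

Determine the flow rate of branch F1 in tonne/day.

Branch F1 flow = 0.402×2010 = 808.02 tonne/day.

808 tonne/day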